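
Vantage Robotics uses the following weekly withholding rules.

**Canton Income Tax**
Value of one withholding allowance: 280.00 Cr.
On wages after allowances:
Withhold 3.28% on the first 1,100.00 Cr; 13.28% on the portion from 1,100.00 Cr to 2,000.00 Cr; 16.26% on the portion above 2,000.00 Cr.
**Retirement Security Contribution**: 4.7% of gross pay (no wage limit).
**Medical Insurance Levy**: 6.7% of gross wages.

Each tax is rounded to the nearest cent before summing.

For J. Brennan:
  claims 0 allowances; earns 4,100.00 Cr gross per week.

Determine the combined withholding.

964.46 Cr

Canton Income Tax: taxable = 4,100.00 Cr
  155.60 Cr + 16.26% × (4,100.00 Cr − 2,000.00 Cr) = 155.60 Cr + 16.26% × 2,100.00 Cr = 497.06 Cr
Retirement Security Contribution: 4.7% × 4,100.00 Cr = 192.70 Cr
Medical Insurance Levy: 6.7% × 4,100.00 Cr = 274.70 Cr
Total: 497.06 Cr + 192.70 Cr + 274.70 Cr = 964.46 Cr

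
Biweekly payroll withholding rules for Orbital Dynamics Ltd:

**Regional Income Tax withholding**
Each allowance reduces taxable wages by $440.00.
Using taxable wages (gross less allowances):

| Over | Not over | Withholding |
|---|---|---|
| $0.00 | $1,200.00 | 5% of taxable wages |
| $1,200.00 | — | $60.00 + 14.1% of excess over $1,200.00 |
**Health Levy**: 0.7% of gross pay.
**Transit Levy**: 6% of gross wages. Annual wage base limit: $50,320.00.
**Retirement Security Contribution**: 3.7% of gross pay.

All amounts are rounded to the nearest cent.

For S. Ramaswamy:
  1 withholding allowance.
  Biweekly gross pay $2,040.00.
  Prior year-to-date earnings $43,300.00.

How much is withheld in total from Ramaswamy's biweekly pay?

Regional Income Tax: taxable = $2,040.00 − 1×$440.00 = $1,600.00
  $60.00 + 14.1% × ($1,600.00 − $1,200.00) = $60.00 + 14.1% × $400.00 = $116.40
Health Levy: 0.7% × $2,040.00 = $14.28
Transit Levy: 6% × $2,040.00 = $122.40
Retirement Security Contribution: 3.7% × $2,040.00 = $75.48
Total: $116.40 + $14.28 + $122.40 + $75.48 = $328.56

$328.56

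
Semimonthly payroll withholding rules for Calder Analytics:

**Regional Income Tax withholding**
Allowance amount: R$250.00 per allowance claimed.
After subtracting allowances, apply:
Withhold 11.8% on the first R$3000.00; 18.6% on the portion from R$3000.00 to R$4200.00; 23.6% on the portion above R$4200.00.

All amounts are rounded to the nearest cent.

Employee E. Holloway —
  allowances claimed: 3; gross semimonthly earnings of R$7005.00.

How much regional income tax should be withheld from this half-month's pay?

R$1062.18

Regional Income Tax: taxable = R$7005.00 − 3×R$250.00 = R$6255.00
  R$577.20 + 23.6% × (R$6255.00 − R$4200.00) = R$577.20 + 23.6% × R$2055.00 = R$1062.18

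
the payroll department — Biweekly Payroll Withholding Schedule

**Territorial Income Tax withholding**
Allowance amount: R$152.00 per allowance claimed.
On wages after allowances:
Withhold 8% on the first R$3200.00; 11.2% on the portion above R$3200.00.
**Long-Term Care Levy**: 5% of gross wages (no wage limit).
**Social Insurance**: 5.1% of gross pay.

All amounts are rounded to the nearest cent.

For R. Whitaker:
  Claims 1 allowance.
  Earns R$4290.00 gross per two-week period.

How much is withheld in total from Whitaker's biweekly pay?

R$794.35

Territorial Income Tax: taxable = R$4290.00 − 1×R$152.00 = R$4138.00
  R$256.00 + 11.2% × (R$4138.00 − R$3200.00) = R$256.00 + 11.2% × R$938.00 = R$361.06
Long-Term Care Levy: 5% × R$4290.00 = R$214.50
Social Insurance: 5.1% × R$4290.00 = R$218.79
Total: R$361.06 + R$214.50 + R$218.79 = R$794.35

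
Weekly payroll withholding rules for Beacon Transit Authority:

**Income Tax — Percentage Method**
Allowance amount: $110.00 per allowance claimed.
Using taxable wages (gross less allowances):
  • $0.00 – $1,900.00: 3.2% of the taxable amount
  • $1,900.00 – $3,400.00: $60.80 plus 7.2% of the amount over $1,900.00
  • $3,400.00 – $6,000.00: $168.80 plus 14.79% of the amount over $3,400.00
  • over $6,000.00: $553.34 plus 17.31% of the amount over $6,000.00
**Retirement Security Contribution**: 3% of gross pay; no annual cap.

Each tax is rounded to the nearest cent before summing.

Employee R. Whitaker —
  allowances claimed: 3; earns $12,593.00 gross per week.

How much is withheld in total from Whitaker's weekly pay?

Income Tax: taxable = $12,593.00 − 3×$110.00 = $12,263.00
  $553.34 + 17.31% × ($12,263.00 − $6,000.00) = $553.34 + 17.31% × $6,263.00 = $1,637.47
Retirement Security Contribution: 3% × $12,593.00 = $377.79
Total: $1,637.47 + $377.79 = $2,015.26

$2,015.26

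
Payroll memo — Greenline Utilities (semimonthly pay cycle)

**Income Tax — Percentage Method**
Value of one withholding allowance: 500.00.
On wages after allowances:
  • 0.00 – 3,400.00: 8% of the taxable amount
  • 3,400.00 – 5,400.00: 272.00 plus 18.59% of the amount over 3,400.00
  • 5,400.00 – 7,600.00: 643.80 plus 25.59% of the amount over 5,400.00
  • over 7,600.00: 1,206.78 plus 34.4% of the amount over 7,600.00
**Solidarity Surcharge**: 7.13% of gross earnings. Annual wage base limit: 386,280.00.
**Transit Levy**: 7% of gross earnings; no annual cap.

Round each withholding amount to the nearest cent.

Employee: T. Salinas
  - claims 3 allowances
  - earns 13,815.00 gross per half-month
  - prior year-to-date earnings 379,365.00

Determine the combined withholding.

4,288.83

Income Tax: taxable = 13,815.00 − 3×500.00 = 12,315.00
  1,206.78 + 34.4% × (12,315.00 − 7,600.00) = 1,206.78 + 34.4% × 4,715.00 = 2,828.74
Solidarity Surcharge: cap 386,280.00 − YTD 379,365.00 = 6,915.00 subject; 7.13% × 6,915.00 = 493.04
Transit Levy: 7% × 13,815.00 = 967.05
Total: 2,828.74 + 493.04 + 967.05 = 4,288.83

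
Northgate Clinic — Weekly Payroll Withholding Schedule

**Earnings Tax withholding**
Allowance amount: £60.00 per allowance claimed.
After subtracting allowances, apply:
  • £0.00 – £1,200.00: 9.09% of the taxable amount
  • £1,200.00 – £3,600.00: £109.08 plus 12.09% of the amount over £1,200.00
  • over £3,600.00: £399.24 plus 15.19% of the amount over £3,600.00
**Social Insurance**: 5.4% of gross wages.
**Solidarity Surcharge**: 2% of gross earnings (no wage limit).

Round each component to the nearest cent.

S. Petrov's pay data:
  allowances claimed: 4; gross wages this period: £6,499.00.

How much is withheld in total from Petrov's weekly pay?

Earnings Tax: taxable = £6,499.00 − 4×£60.00 = £6,259.00
  £399.24 + 15.19% × (£6,259.00 − £3,600.00) = £399.24 + 15.19% × £2,659.00 = £803.14
Social Insurance: 5.4% × £6,499.00 = £350.95
Solidarity Surcharge: 2% × £6,499.00 = £129.98
Total: £803.14 + £350.95 + £129.98 = £1,284.07

£1,284.07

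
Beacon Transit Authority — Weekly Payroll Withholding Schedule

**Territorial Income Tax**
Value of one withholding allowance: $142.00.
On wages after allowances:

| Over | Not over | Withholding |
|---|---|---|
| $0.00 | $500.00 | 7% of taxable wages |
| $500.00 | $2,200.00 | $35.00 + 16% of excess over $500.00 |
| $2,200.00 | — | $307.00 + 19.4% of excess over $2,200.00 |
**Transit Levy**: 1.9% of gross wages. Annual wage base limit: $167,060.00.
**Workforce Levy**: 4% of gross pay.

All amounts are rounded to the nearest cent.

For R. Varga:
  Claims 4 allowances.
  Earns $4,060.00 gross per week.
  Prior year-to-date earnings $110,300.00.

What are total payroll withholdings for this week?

Territorial Income Tax: taxable = $4,060.00 − 4×$142.00 = $3,492.00
  $307.00 + 19.4% × ($3,492.00 − $2,200.00) = $307.00 + 19.4% × $1,292.00 = $557.65
Transit Levy: 1.9% × $4,060.00 = $77.14
Workforce Levy: 4% × $4,060.00 = $162.40
Total: $557.65 + $77.14 + $162.40 = $797.19

$797.19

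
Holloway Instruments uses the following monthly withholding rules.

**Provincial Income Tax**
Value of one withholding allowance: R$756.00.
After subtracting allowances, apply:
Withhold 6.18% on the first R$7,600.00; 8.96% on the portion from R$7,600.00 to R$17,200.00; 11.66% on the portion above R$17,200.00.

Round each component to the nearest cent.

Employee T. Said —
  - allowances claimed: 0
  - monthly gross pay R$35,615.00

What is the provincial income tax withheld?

Provincial Income Tax: taxable = R$35,615.00
  R$1,329.84 + 11.66% × (R$35,615.00 − R$17,200.00) = R$1,329.84 + 11.66% × R$18,415.00 = R$3,477.03

R$3,477.03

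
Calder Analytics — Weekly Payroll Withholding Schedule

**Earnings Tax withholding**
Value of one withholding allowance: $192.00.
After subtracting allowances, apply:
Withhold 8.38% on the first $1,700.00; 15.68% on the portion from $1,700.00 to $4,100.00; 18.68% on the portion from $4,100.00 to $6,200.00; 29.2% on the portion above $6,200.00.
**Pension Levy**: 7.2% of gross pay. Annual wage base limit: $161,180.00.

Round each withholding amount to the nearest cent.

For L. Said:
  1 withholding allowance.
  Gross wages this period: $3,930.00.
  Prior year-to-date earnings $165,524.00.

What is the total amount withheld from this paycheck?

Earnings Tax: taxable = $3,930.00 − 1×$192.00 = $3,738.00
  $142.46 + 15.68% × ($3,738.00 − $1,700.00) = $142.46 + 15.68% × $2,038.00 = $462.02
Pension Levy: YTD $165,524.00 ≥ cap $161,180.00 → $0.00
Total: $462.02 + $0.00 = $462.02

$462.02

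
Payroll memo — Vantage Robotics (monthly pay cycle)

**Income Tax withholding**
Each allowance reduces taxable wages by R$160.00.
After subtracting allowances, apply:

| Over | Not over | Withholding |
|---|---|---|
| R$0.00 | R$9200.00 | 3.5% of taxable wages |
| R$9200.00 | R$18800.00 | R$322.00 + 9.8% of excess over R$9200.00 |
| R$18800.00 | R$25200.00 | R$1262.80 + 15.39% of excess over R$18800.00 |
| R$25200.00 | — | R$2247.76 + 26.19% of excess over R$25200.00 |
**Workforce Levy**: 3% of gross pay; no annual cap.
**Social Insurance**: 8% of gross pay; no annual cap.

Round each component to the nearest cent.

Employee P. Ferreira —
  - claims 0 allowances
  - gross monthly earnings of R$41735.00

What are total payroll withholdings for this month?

Income Tax: taxable = R$41735.00
  R$2247.76 + 26.19% × (R$41735.00 − R$25200.00) = R$2247.76 + 26.19% × R$16535.00 = R$6578.28
Workforce Levy: 3% × R$41735.00 = R$1252.05
Social Insurance: 8% × R$41735.00 = R$3338.80
Total: R$6578.28 + R$1252.05 + R$3338.80 = R$11169.13

R$11169.13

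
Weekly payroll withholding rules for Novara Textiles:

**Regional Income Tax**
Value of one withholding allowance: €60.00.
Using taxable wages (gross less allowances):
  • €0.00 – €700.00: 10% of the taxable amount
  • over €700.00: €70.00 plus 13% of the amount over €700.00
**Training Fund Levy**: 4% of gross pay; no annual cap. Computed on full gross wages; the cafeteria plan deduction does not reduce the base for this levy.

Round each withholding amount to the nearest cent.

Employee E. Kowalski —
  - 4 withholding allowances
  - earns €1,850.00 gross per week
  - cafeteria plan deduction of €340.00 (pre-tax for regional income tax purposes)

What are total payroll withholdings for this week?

€218.10

Regional Income Tax: taxable = €1,850.00 − €340.00 − 4×€60.00 = €1,270.00
  €70.00 + 13% × (€1,270.00 − €700.00) = €70.00 + 13% × €570.00 = €144.10
Training Fund Levy: 4% × €1,850.00 = €74.00
Total: €144.10 + €74.00 = €218.10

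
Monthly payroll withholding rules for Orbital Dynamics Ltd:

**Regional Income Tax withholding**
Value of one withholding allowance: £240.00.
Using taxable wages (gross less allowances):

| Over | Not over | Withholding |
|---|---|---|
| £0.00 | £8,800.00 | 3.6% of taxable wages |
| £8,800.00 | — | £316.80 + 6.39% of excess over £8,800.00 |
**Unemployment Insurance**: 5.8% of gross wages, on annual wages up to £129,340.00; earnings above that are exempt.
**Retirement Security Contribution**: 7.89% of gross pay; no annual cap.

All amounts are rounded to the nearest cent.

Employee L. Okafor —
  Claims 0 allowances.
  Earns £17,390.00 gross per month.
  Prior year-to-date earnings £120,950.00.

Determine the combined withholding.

£2,724.39

Regional Income Tax: taxable = £17,390.00
  £316.80 + 6.39% × (£17,390.00 − £8,800.00) = £316.80 + 6.39% × £8,590.00 = £865.70
Unemployment Insurance: cap £129,340.00 − YTD £120,950.00 = £8,390.00 subject; 5.8% × £8,390.00 = £486.62
Retirement Security Contribution: 7.89% × £17,390.00 = £1,372.07
Total: £865.70 + £486.62 + £1,372.07 = £2,724.39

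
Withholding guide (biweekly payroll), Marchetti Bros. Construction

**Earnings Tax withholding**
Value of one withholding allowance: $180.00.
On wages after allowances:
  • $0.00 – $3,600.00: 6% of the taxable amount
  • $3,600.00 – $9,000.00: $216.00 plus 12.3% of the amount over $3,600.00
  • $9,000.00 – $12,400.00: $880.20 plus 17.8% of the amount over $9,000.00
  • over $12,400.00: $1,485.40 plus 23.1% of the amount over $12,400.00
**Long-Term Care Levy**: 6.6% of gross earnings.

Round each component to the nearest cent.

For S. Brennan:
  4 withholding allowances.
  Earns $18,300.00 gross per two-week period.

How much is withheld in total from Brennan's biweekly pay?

Earnings Tax: taxable = $18,300.00 − 4×$180.00 = $17,580.00
  $1,485.40 + 23.1% × ($17,580.00 − $12,400.00) = $1,485.40 + 23.1% × $5,180.00 = $2,681.98
Long-Term Care Levy: 6.6% × $18,300.00 = $1,207.80
Total: $2,681.98 + $1,207.80 = $3,889.78

$3,889.78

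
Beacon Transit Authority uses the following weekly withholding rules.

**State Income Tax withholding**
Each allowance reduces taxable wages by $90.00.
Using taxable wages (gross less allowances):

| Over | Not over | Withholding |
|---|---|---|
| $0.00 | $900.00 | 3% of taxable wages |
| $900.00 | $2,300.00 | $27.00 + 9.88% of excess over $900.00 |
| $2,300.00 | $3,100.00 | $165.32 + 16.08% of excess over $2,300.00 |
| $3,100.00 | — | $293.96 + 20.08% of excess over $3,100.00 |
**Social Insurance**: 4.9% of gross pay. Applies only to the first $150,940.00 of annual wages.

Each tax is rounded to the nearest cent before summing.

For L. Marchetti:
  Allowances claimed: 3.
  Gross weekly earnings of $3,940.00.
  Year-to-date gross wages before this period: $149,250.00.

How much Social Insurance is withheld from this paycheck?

Social Insurance: cap $150,940.00 − YTD $149,250.00 = $1,690.00 subject; 4.9% × $1,690.00 = $82.81

$82.81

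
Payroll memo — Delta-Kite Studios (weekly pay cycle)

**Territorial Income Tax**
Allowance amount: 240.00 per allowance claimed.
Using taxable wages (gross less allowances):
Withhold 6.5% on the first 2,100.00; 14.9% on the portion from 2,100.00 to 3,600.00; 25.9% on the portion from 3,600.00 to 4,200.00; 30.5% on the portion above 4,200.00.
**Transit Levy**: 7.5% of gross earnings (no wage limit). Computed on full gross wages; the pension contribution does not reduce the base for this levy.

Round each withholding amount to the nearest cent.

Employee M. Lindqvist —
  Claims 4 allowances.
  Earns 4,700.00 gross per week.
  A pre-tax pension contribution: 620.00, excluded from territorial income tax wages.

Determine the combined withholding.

640.98

Territorial Income Tax: taxable = 4,700.00 − 620.00 − 4×240.00 = 3,120.00
  136.50 + 14.9% × (3,120.00 − 2,100.00) = 136.50 + 14.9% × 1,020.00 = 288.48
Transit Levy: 7.5% × 4,700.00 = 352.50
Total: 288.48 + 352.50 = 640.98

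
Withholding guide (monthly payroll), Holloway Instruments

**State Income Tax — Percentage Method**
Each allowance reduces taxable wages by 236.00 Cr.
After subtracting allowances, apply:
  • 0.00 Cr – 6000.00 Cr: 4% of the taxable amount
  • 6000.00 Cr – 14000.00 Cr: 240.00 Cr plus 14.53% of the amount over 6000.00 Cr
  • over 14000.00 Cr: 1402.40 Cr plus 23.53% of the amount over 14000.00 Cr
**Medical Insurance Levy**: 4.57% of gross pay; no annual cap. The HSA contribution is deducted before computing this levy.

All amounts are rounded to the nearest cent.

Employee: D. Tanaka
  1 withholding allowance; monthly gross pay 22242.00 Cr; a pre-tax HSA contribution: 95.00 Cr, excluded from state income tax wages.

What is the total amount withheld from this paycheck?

4275.98 Cr

State Income Tax: taxable = 22242.00 Cr − 95.00 Cr − 1×236.00 Cr = 21911.00 Cr
  1402.40 Cr + 23.53% × (21911.00 Cr − 14000.00 Cr) = 1402.40 Cr + 23.53% × 7911.00 Cr = 3263.86 Cr
Medical Insurance Levy: 4.57% × 22147.00 Cr = 1012.12 Cr
Total: 3263.86 Cr + 1012.12 Cr = 4275.98 Cr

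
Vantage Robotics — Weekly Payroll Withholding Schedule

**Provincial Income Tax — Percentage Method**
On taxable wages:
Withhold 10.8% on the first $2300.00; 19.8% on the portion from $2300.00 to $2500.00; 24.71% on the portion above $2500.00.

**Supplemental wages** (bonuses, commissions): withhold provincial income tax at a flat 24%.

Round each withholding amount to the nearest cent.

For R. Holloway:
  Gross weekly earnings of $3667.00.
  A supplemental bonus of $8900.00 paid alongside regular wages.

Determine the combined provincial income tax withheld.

Provincial Income Tax: taxable = $3667.00
  $288.00 + 24.71% × ($3667.00 − $2500.00) = $288.00 + 24.71% × $1167.00 = $576.37
Supplemental (24% flat on bonus): 24% × $8900.00 = $2136.00
Total provincial income tax: $576.37 + $2136.00 = $2712.37

$2712.37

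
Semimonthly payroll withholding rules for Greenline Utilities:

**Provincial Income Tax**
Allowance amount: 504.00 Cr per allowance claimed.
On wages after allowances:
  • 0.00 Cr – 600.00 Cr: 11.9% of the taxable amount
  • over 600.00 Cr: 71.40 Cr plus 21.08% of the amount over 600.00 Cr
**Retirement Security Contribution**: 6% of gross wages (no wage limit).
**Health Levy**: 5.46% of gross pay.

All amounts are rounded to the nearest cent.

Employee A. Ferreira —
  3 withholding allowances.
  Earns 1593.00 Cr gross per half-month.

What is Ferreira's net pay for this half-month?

1400.80 Cr

Provincial Income Tax: taxable = 1593.00 Cr − 3×504.00 Cr = 81.00 Cr
  11.9% × 81.00 Cr = 9.64 Cr
Retirement Security Contribution: 6% × 1593.00 Cr = 95.58 Cr
Health Levy: 5.46% × 1593.00 Cr = 86.98 Cr
Total withheld: 9.64 Cr + 95.58 Cr + 86.98 Cr = 192.20 Cr
Net pay: 1593.00 Cr − 192.20 Cr = 1400.80 Cr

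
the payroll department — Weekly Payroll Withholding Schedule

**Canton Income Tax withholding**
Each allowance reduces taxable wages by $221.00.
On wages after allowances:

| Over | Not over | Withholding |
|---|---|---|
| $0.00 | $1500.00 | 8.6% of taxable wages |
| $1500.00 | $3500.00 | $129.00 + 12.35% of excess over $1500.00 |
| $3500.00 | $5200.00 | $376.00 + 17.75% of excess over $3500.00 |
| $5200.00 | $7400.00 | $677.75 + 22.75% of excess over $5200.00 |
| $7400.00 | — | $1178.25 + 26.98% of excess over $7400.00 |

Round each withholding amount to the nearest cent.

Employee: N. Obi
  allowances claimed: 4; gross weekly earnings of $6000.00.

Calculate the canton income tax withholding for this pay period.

Canton Income Tax: taxable = $6000.00 − 4×$221.00 = $5116.00
  $376.00 + 17.75% × ($5116.00 − $3500.00) = $376.00 + 17.75% × $1616.00 = $662.84

$662.84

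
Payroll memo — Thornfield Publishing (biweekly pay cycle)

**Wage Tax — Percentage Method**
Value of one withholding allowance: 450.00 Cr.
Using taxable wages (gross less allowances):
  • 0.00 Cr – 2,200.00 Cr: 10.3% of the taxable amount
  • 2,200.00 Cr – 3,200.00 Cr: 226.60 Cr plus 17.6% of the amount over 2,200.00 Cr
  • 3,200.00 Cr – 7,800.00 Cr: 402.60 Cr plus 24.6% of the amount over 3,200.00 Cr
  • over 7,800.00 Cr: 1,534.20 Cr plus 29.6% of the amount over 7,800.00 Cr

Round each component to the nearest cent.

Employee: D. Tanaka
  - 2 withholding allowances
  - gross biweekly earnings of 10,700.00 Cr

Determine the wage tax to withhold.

2,126.20 Cr

Wage Tax: taxable = 10,700.00 Cr − 2×450.00 Cr = 9,800.00 Cr
  1,534.20 Cr + 29.6% × (9,800.00 Cr − 7,800.00 Cr) = 1,534.20 Cr + 29.6% × 2,000.00 Cr = 2,126.20 Cr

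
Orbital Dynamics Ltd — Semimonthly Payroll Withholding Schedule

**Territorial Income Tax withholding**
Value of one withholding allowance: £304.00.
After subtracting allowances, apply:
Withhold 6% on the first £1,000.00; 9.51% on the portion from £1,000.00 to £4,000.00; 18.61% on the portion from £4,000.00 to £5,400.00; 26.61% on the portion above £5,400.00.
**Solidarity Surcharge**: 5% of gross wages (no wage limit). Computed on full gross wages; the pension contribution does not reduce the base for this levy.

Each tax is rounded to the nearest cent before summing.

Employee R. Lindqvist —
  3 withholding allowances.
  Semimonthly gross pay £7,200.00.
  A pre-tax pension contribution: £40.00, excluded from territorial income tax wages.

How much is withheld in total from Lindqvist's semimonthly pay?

£1,191.49

Territorial Income Tax: taxable = £7,200.00 − £40.00 − 3×£304.00 = £6,248.00
  £605.84 + 26.61% × (£6,248.00 − £5,400.00) = £605.84 + 26.61% × £848.00 = £831.49
Solidarity Surcharge: 5% × £7,200.00 = £360.00
Total: £831.49 + £360.00 = £1,191.49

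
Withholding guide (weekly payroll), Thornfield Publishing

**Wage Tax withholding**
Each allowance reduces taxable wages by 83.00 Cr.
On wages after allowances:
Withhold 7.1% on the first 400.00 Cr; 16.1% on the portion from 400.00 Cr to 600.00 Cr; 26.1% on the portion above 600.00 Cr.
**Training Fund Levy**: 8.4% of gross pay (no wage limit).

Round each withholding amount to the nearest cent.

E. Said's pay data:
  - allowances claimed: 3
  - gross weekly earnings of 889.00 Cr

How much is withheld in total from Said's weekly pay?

145.72 Cr

Wage Tax: taxable = 889.00 Cr − 3×83.00 Cr = 640.00 Cr
  60.60 Cr + 26.1% × (640.00 Cr − 600.00 Cr) = 60.60 Cr + 26.1% × 40.00 Cr = 71.04 Cr
Training Fund Levy: 8.4% × 889.00 Cr = 74.68 Cr
Total: 71.04 Cr + 74.68 Cr = 145.72 Cr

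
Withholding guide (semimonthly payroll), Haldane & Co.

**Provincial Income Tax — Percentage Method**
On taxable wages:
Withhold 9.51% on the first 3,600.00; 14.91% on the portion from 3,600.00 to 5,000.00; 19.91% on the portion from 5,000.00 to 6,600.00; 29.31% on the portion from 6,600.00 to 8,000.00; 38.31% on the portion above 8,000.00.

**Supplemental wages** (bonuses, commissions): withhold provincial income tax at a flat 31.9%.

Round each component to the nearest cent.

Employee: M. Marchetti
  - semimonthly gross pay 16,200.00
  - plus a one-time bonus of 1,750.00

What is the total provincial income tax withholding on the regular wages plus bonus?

4,979.67

Provincial Income Tax: taxable = 16,200.00
  1,280.00 + 38.31% × (16,200.00 − 8,000.00) = 1,280.00 + 38.31% × 8,200.00 = 4,421.42
Supplemental (31.9% flat on bonus): 31.9% × 1,750.00 = 558.25
Total provincial income tax: 4,421.42 + 558.25 = 4,979.67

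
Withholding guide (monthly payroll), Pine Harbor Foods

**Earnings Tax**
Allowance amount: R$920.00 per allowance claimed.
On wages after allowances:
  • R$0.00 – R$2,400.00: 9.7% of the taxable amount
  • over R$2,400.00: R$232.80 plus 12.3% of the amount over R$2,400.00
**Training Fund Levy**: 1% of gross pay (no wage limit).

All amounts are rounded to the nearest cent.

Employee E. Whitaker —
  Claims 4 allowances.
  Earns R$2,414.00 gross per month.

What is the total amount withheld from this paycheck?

Earnings Tax: taxable = R$2,414.00 − 4×R$920.00 = R$-1,266.00
  Taxable ≤ 0 → R$0.00
Training Fund Levy: 1% × R$2,414.00 = R$24.14
Total: R$0.00 + R$24.14 = R$24.14

R$24.14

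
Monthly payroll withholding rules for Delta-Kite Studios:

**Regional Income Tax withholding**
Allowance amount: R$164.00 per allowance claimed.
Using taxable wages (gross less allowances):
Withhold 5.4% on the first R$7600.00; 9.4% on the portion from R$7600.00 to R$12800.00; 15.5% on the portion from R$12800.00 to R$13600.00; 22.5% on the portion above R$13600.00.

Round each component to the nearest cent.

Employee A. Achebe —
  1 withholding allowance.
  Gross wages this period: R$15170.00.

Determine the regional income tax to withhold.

Regional Income Tax: taxable = R$15170.00 − 1×R$164.00 = R$15006.00
  R$1023.20 + 22.5% × (R$15006.00 − R$13600.00) = R$1023.20 + 22.5% × R$1406.00 = R$1339.55

R$1339.55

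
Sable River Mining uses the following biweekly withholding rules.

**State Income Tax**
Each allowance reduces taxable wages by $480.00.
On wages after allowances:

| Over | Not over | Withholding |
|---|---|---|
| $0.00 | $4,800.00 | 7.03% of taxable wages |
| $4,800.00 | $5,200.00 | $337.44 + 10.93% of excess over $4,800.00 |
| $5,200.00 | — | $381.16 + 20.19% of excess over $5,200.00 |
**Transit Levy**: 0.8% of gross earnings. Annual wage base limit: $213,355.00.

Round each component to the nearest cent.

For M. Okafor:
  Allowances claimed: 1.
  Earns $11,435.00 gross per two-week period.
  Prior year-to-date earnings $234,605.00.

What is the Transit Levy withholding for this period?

$0.00

Transit Levy: YTD $234,605.00 ≥ cap $213,355.00 → $0.00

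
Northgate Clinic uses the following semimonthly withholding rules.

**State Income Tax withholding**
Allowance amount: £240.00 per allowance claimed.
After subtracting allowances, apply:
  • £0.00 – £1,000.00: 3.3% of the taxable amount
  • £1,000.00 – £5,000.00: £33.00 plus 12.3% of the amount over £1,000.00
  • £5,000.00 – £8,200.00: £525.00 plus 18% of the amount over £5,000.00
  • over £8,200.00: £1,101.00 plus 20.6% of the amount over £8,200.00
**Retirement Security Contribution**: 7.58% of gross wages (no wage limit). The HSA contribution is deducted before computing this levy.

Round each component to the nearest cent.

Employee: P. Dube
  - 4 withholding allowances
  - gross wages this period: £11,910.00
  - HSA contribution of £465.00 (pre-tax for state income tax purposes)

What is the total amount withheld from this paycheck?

State Income Tax: taxable = £11,910.00 − £465.00 − 4×£240.00 = £10,485.00
  £1,101.00 + 20.6% × (£10,485.00 − £8,200.00) = £1,101.00 + 20.6% × £2,285.00 = £1,571.71
Retirement Security Contribution: 7.58% × £11,445.00 = £867.53
Total: £1,571.71 + £867.53 = £2,439.24

£2,439.24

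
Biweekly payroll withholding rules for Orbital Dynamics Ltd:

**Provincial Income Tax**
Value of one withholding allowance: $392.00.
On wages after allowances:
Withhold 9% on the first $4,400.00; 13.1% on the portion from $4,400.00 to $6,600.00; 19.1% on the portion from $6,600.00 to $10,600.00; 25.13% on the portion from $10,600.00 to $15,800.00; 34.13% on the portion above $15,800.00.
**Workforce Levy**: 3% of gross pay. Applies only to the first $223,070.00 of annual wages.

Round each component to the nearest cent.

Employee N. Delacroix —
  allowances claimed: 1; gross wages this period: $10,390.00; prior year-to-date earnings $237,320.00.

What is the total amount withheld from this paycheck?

$1,333.22

Provincial Income Tax: taxable = $10,390.00 − 1×$392.00 = $9,998.00
  $684.20 + 19.1% × ($9,998.00 − $6,600.00) = $684.20 + 19.1% × $3,398.00 = $1,333.22
Workforce Levy: YTD $237,320.00 ≥ cap $223,070.00 → $0.00
Total: $1,333.22 + $0.00 = $1,333.22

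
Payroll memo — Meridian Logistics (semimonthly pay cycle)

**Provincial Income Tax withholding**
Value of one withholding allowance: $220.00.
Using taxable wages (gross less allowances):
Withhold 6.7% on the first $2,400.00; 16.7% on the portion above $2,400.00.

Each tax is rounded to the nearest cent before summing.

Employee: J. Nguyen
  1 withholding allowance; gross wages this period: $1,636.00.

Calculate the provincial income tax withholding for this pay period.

$94.87

Provincial Income Tax: taxable = $1,636.00 − 1×$220.00 = $1,416.00
  6.7% × $1,416.00 = $94.87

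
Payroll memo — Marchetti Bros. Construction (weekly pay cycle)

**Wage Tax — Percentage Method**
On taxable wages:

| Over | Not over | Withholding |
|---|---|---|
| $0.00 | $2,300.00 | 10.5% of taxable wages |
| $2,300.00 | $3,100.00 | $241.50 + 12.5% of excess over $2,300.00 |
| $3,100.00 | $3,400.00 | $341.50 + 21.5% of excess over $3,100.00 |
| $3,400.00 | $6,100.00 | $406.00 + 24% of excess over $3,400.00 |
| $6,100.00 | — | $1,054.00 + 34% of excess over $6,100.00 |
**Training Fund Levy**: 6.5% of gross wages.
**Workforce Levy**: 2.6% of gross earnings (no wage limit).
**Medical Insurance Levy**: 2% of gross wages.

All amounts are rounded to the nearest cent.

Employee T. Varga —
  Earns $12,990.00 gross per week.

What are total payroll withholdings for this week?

Wage Tax: taxable = $12,990.00
  $1,054.00 + 34% × ($12,990.00 − $6,100.00) = $1,054.00 + 34% × $6,890.00 = $3,396.60
Training Fund Levy: 6.5% × $12,990.00 = $844.35
Workforce Levy: 2.6% × $12,990.00 = $337.74
Medical Insurance Levy: 2% × $12,990.00 = $259.80
Total: $3,396.60 + $844.35 + $337.74 + $259.80 = $4,838.49

$4,838.49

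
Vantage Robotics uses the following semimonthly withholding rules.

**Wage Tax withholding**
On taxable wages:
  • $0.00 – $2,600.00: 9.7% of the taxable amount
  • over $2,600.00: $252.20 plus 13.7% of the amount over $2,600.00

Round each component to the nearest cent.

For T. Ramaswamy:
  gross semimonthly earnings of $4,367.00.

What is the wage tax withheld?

$494.28

Wage Tax: taxable = $4,367.00
  $252.20 + 13.7% × ($4,367.00 − $2,600.00) = $252.20 + 13.7% × $1,767.00 = $494.28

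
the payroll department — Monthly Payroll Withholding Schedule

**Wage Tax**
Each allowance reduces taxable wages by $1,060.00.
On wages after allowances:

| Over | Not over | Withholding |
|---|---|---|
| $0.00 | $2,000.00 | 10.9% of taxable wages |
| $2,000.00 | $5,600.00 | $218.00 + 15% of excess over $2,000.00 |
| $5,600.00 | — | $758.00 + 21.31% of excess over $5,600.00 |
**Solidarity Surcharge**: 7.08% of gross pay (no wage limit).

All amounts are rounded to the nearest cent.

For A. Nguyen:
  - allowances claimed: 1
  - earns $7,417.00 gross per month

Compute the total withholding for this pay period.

$1,444.44

Wage Tax: taxable = $7,417.00 − 1×$1,060.00 = $6,357.00
  $758.00 + 21.31% × ($6,357.00 − $5,600.00) = $758.00 + 21.31% × $757.00 = $919.32
Solidarity Surcharge: 7.08% × $7,417.00 = $525.12
Total: $919.32 + $525.12 = $1,444.44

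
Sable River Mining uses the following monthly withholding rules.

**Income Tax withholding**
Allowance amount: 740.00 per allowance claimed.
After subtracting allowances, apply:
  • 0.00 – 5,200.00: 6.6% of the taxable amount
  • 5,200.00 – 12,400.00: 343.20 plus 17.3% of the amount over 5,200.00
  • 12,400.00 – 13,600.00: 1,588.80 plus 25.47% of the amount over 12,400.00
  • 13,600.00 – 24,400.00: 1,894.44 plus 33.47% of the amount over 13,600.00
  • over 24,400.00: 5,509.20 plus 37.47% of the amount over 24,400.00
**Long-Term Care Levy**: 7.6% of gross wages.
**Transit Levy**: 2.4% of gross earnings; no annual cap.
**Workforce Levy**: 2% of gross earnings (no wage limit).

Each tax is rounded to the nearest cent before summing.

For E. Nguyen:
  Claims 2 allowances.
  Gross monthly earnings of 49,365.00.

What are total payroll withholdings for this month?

20,232.83

Income Tax: taxable = 49,365.00 − 2×740.00 = 47,885.00
  5,509.20 + 37.47% × (47,885.00 − 24,400.00) = 5,509.20 + 37.47% × 23,485.00 = 14,309.03
Long-Term Care Levy: 7.6% × 49,365.00 = 3,751.74
Transit Levy: 2.4% × 49,365.00 = 1,184.76
Workforce Levy: 2% × 49,365.00 = 987.30
Total: 14,309.03 + 3,751.74 + 1,184.76 + 987.30 = 20,232.83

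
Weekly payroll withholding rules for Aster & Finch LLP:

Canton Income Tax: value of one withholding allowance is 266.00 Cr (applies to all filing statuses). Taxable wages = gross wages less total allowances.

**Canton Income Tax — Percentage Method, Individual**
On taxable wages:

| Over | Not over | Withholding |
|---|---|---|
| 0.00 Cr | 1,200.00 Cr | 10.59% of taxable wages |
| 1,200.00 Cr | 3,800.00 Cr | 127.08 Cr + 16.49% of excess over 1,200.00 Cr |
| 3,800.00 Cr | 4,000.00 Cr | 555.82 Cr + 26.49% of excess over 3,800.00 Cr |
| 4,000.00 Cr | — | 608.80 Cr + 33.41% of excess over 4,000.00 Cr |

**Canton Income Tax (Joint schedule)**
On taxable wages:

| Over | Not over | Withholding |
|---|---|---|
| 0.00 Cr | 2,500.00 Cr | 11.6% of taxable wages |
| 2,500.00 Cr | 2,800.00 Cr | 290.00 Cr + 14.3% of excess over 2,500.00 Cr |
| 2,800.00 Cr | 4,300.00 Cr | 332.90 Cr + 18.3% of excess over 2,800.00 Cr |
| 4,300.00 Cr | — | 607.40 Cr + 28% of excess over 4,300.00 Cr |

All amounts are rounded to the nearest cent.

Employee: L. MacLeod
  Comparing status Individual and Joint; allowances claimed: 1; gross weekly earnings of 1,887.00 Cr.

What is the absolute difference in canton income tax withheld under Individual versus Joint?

8.46 Cr

Canton Income Tax (Individual): taxable = 1,887.00 Cr − 1×266.00 Cr = 1,621.00 Cr
  127.08 Cr + 16.49% × (1,621.00 Cr − 1,200.00 Cr) = 127.08 Cr + 16.49% × 421.00 Cr = 196.50 Cr
Canton Income Tax (Joint): taxable = 1,887.00 Cr − 1×266.00 Cr = 1,621.00 Cr
  11.6% × 1,621.00 Cr = 188.04 Cr
Difference: |196.50 Cr − 188.04 Cr| = 8.46 Cr (higher under Individual)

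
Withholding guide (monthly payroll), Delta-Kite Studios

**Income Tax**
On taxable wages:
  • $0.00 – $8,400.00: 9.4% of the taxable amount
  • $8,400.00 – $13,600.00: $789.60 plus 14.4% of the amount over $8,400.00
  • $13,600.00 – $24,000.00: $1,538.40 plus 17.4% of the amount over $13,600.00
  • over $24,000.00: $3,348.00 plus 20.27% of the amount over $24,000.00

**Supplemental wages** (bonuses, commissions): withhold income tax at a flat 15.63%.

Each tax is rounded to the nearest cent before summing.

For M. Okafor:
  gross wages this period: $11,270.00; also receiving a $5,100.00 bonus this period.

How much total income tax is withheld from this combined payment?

Income Tax: taxable = $11,270.00
  $789.60 + 14.4% × ($11,270.00 − $8,400.00) = $789.60 + 14.4% × $2,870.00 = $1,202.88
Supplemental (15.63% flat on bonus): 15.63% × $5,100.00 = $797.13
Total income tax: $1,202.88 + $797.13 = $2,000.01

$2,000.01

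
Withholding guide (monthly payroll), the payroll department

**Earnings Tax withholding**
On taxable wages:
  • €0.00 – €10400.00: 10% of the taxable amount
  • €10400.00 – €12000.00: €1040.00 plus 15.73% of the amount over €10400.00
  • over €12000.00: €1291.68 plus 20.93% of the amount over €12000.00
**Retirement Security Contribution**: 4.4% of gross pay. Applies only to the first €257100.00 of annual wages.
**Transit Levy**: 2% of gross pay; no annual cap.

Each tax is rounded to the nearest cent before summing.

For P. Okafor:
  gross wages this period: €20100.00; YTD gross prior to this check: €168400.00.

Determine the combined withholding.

Earnings Tax: taxable = €20100.00
  €1291.68 + 20.93% × (€20100.00 − €12000.00) = €1291.68 + 20.93% × €8100.00 = €2987.01
Retirement Security Contribution: 4.4% × €20100.00 = €884.40
Transit Levy: 2% × €20100.00 = €402.00
Total: €2987.01 + €884.40 + €402.00 = €4273.41

€4273.41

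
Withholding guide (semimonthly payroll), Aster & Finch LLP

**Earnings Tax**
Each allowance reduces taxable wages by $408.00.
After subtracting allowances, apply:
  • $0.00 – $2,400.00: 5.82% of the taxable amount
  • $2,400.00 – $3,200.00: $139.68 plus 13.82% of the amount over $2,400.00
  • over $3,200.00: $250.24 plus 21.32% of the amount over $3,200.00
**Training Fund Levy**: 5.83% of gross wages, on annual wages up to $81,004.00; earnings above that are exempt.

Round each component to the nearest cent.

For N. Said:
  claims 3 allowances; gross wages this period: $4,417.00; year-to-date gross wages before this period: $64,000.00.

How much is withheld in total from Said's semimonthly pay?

$506.78

Earnings Tax: taxable = $4,417.00 − 3×$408.00 = $3,193.00
  $139.68 + 13.82% × ($3,193.00 − $2,400.00) = $139.68 + 13.82% × $793.00 = $249.27
Training Fund Levy: 5.83% × $4,417.00 = $257.51
Total: $249.27 + $257.51 = $506.78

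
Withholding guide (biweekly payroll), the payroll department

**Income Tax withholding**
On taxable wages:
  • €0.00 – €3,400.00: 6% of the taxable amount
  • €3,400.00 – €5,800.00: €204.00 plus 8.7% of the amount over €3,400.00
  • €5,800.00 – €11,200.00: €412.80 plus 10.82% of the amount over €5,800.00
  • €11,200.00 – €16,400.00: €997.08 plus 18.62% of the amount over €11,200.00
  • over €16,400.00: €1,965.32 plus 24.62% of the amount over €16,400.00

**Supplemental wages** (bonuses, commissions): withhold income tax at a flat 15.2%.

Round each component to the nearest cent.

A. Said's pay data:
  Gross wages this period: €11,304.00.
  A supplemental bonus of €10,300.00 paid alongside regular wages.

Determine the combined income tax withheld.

€2,582.04

Income Tax: taxable = €11,304.00
  €997.08 + 18.62% × (€11,304.00 − €11,200.00) = €997.08 + 18.62% × €104.00 = €1,016.44
Supplemental (15.2% flat on bonus): 15.2% × €10,300.00 = €1,565.60
Total income tax: €1,016.44 + €1,565.60 = €2,582.04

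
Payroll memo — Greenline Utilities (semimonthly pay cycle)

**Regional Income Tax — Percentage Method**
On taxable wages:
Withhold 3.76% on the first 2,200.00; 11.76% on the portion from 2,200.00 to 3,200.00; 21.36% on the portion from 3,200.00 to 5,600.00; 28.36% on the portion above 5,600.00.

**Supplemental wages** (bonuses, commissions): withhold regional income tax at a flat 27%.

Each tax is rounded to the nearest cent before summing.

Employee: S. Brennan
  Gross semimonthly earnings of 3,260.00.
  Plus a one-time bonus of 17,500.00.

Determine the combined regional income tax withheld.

4,938.14

Regional Income Tax: taxable = 3,260.00
  200.32 + 21.36% × (3,260.00 − 3,200.00) = 200.32 + 21.36% × 60.00 = 213.14
Supplemental (27% flat on bonus): 27% × 17,500.00 = 4,725.00
Total regional income tax: 213.14 + 4,725.00 = 4,938.14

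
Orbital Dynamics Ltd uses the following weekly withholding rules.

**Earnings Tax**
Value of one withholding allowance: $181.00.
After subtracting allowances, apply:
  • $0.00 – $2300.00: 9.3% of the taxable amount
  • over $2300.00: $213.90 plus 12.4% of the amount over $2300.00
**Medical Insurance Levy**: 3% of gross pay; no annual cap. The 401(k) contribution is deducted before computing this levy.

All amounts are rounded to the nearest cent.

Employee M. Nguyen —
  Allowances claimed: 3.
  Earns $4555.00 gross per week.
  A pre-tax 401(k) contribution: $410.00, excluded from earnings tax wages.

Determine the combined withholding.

$499.70

Earnings Tax: taxable = $4555.00 − $410.00 − 3×$181.00 = $3602.00
  $213.90 + 12.4% × ($3602.00 − $2300.00) = $213.90 + 12.4% × $1302.00 = $375.35
Medical Insurance Levy: 3% × $4145.00 = $124.35
Total: $375.35 + $124.35 = $499.70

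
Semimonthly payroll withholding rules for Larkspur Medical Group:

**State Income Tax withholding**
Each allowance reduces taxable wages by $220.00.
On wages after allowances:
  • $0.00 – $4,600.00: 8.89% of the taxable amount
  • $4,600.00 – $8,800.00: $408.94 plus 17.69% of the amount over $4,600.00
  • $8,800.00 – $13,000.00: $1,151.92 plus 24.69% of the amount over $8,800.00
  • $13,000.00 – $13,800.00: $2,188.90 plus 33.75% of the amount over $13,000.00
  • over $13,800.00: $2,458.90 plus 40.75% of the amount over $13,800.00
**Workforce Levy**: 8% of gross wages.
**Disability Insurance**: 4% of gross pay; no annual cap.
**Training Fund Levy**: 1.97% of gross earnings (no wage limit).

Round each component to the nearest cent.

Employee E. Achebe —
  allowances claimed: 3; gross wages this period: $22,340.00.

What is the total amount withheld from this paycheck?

$8,790.90

State Income Tax: taxable = $22,340.00 − 3×$220.00 = $21,680.00
  $2,458.90 + 40.75% × ($21,680.00 − $13,800.00) = $2,458.90 + 40.75% × $7,880.00 = $5,670.00
Workforce Levy: 8% × $22,340.00 = $1,787.20
Disability Insurance: 4% × $22,340.00 = $893.60
Training Fund Levy: 1.97% × $22,340.00 = $440.10
Total: $5,670.00 + $1,787.20 + $893.60 + $440.10 = $8,790.90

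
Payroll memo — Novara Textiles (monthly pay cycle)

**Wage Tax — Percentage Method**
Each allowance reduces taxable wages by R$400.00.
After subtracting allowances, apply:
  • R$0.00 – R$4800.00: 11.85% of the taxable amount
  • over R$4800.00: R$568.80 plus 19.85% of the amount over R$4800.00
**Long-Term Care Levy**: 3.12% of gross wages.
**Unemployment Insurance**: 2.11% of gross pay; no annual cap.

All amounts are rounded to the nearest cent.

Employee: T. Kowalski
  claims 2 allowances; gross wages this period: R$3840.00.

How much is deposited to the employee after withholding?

Wage Tax: taxable = R$3840.00 − 2×R$400.00 = R$3040.00
  11.85% × R$3040.00 = R$360.24
Long-Term Care Levy: 3.12% × R$3840.00 = R$119.81
Unemployment Insurance: 2.11% × R$3840.00 = R$81.02
Total withheld: R$360.24 + R$119.81 + R$81.02 = R$561.07
Net pay: R$3840.00 − R$561.07 = R$3278.93

R$3278.93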